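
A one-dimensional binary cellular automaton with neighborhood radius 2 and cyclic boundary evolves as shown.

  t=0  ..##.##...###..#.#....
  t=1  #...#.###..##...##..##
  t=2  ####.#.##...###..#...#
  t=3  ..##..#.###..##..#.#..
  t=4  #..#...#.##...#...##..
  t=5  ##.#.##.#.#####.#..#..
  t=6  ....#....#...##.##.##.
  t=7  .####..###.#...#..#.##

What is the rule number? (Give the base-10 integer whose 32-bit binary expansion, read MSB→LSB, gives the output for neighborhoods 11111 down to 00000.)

  ##### -> .   bit 31 = 0  t=2,i=1
  ####. -> #   bit 30 = 1  t=2,i=2
  ###.# -> #   bit 29 = 1  t=2,i=3
  ###.. -> #   bit 28 = 1  t=0,i=12
  ##.## -> #   bit 27 = 1  t=0,i=4
  ##.#. -> .   bit 26 = 0  t=2,i=4
  ##..# -> .   bit 25 = 0  t=0,i=13
  ##... -> #   bit 24 = 1  t=0,i=7
  #.### -> .   bit 23 = 0  t=1,i=6
  #.##. -> .   bit 22 = 0  t=0,i=5
  #.#.# -> .   bit 21 = 0  t=2,i=5
  #.#.. -> #   bit 20 = 1  t=0,i=17
  #..## -> .   bit 19 = 0  t=1,i=10
  #..#. -> .   bit 18 = 0  t=0,i=14
  #...# -> #   bit 17 = 1  t=0,i=8
  #.... -> .   bit 16 = 0  t=0,i=19
  .#### -> .   bit 15 = 0  t=2,i=0
  .###. -> #   bit 14 = 1  t=0,i=11
  .##.# -> .   bit 13 = 0  t=0,i=3
  .##.. -> #   bit 12 = 1  t=0,i=6
  .#.## -> #   bit 11 = 1  t=1,i=5
  .#.#. -> #   bit 10 = 1  t=0,i=16
  .#..# -> #   bit 9 = 1  t=4,i=1
  .#... -> .   bit 8 = 0  t=0,i=18
  ..### -> .   bit 7 = 0  t=0,i=10
  ..##. -> .   bit 6 = 0  t=0,i=2
  ..#.# -> .   bit 5 = 0  t=0,i=15
  ..#.. -> #   bit 4 = 1  t=2,i=17
  ...## -> .   bit 3 = 0  t=0,i=1
  ...#. -> #   bit 2 = 1  t=1,i=3
  ....# -> #   bit 1 = 1  t=0,i=0
  ..... -> #   bit 0 = 1  t=0,i=20
  bits 01111001000100100101111000010111 = 2031246871

2031246871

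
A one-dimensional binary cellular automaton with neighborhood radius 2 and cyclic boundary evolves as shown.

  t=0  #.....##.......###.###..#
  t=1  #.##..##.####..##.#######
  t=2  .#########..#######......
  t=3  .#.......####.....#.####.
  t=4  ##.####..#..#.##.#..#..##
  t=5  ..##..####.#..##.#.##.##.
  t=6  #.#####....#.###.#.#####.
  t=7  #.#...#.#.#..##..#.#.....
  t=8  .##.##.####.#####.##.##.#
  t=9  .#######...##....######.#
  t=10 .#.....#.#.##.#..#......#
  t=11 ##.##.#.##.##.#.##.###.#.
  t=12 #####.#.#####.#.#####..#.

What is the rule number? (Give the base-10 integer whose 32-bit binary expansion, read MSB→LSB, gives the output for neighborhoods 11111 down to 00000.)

452949205

  [31] ##### => .  t=1,i=20
  [30] ####. => .  t=1,i=11
  [29] ###.# => .  t=0,i=17
  [28] ###.. => #  t=0,i=21
  [27] ##.## => #  t=0,i=18
  [26] ##.#. => .  t=4,i=16
  [25] ##..# => #  t=0,i=22
  [24] ##... => .  t=0,i=1
  [23] #.### => #  t=0,i=19
  [22] #.##. => #  t=1,i=2
  [21] #.#.# => #  t=5,i=17
  [20] #.#.. => #  t=4,i=17
  [19] #..## => #  t=0,i=23
  [18] #..#. => #  t=3,i=0
  [17] #...# => #  t=5,i=0
  [16] #.... => #  t=0,i=2
  [15] .#### => .  t=1,i=10
  [14] .###. => #  t=0,i=16
  [13] .##.# => #  t=1,i=7
  [12] .##.. => #  t=0,i=0
  [11] .#.## => .  t=3,i=19
  [10] .#.#. => #  t=7,i=1
  [9] .#..# => .  t=4,i=10
  [8] .#... => .  t=3,i=2
  [7] ..### => #  t=0,i=15
  [6] ..##. => #  t=0,i=6
  [5] ..#.# => .  t=3,i=18
  [4] ..#.. => #  t=3,i=1
  [3] ...## => .  t=0,i=5
  [2] ...#. => #  t=3,i=17
  [1] ....# => .  t=0,i=4
  [0] ..... => #  t=0,i=3
  bits 00011010111111110111010011010101 = 452949205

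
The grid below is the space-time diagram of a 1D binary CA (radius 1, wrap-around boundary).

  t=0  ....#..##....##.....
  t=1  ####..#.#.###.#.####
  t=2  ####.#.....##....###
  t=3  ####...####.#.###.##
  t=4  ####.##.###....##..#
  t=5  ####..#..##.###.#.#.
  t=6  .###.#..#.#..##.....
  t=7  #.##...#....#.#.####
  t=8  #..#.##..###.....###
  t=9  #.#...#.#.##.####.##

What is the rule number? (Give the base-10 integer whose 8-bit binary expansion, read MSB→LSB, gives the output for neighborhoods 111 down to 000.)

  ###|#  b7=1 t=1,i=0
  ##.|#  b6=1 t=0,i=8
  #.#|.  b5=0 t=1,i=7
  #..|.  b4=0 t=0,i=5
  .##|.  b3=0 t=0,i=7
  .#.|.  b2=0 t=0,i=4
  ..#|#  b1=1 t=0,i=3
  ...|#  b0=1 t=0,i=0
  bits 11000011 = 195

195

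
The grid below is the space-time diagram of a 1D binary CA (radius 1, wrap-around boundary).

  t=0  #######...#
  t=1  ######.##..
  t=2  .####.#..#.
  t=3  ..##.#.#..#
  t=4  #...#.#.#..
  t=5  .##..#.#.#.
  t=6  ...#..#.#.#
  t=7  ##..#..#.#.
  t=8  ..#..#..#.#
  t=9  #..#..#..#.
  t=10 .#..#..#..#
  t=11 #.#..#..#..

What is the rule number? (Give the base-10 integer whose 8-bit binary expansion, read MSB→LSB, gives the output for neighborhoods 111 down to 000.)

177

  nb ###: next=#  (t=0,i=0, bit7=1)
  nb ##.: next=.  (t=0,i=6, bit6=0)
  nb #.#: next=#  (t=1,i=6, bit5=1)
  nb #..: next=#  (t=0,i=7, bit4=1)
  nb .##: next=.  (t=0,i=10, bit3=0)
  nb .#.: next=.  (t=2,i=6, bit2=0)
  nb ..#: next=.  (t=0,i=9, bit1=0)
  nb ...: next=#  (t=0,i=8, bit0=1)
  bits 10110001 = 177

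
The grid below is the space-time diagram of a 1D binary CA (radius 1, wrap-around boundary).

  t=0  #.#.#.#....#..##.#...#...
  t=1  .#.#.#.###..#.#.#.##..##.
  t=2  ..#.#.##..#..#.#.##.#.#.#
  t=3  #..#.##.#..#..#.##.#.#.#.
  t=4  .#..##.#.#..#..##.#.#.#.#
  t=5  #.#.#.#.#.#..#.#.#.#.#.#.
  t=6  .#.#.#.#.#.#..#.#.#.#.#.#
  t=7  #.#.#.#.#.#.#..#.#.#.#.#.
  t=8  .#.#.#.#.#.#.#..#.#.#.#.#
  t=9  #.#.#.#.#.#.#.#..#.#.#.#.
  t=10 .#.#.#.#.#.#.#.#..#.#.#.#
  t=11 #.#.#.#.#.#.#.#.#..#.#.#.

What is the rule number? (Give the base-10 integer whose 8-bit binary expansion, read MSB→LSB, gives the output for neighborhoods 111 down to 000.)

57

  ###|.  b7=0 t=1,i=8
  ##.|.  b6=0 t=0,i=15
  #.#|#  b5=1 t=0,i=1
  #..|#  b4=1 t=0,i=7
  .##|#  b3=1 t=0,i=14
  .#.|.  b2=0 t=0,i=0
  ..#|.  b1=0 t=0,i=10
  ...|#  b0=1 t=0,i=8
  bits 00111001 = 57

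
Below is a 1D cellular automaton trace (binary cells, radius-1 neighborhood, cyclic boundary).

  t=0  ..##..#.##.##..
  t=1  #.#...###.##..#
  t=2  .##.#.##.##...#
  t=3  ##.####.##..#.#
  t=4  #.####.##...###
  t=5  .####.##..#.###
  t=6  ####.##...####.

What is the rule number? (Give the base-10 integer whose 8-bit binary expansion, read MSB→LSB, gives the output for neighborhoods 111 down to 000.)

  nb ###: next=#  (t=1,i=7, bit7=1)
  nb ##.: next=.  (t=0,i=3, bit6=0)
  nb #.#: next=#  (t=0,i=7, bit5=1)
  nb #..: next=.  (t=0,i=4, bit4=0)
  nb .##: next=#  (t=0,i=2, bit3=1)
  nb .#.: next=#  (t=0,i=6, bit2=1)
  nb ..#: next=.  (t=0,i=1, bit1=0)
  nb ...: next=#  (t=0,i=0, bit0=1)
  bits 10101101 = 173

173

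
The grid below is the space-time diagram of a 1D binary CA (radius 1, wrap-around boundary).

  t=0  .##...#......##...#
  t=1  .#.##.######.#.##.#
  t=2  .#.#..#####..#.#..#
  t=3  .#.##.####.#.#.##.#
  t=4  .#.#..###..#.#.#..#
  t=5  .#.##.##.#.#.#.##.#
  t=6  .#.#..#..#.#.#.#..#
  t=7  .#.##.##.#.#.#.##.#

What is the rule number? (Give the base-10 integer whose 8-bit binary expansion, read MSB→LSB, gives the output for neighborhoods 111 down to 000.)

157

  [7] ### => #  t=1,i=7
  [6] ##. => .  t=0,i=2
  [5] #.# => .  t=0,i=0
  [4] #.. => #  t=0,i=3
  [3] .## => #  t=0,i=1
  [2] .#. => #  t=0,i=6
  [1] ..# => .  t=0,i=5
  [0] ... => #  t=0,i=4
  bits 10011101 = 157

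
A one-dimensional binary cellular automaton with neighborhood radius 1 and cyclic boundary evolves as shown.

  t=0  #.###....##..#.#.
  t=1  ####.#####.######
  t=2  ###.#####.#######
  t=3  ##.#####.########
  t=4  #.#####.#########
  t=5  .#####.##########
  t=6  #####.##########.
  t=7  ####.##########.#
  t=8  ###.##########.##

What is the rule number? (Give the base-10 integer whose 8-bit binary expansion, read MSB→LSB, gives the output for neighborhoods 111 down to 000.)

  [7] ### => #  t=0,i=3
  [6] ##. => .  t=0,i=4
  [5] #.# => #  t=0,i=1
  [4] #.. => #  t=0,i=5
  [3] .## => #  t=0,i=2
  [2] .#. => #  t=0,i=0
  [1] ..# => #  t=0,i=8
  [0] ... => #  t=0,i=6
  bits 10111111 = 191

191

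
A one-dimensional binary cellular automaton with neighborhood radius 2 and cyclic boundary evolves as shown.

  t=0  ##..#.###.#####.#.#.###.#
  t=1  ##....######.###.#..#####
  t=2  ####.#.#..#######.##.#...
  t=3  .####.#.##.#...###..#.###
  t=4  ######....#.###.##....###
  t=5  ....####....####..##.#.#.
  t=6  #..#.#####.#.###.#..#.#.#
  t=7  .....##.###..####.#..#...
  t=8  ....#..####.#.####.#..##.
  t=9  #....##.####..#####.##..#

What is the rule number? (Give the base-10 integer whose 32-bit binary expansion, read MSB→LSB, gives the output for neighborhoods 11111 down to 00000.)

2106312456

  nb #####: next=.  (t=0,i=12, bit31=0)
  nb ####.: next=#  (t=0,i=13, bit30=1)
  nb ###.#: next=#  (t=0,i=8, bit29=1)
  nb ###..: next=#  (t=0,i=1, bit28=1)
  nb ##.##: next=#  (t=0,i=9, bit27=1)
  nb ##.#.: next=#  (t=0,i=15, bit26=1)
  nb ##..#: next=.  (t=0,i=2, bit25=0)
  nb ##...: next=#  (t=1,i=2, bit24=1)
  nb #.###: next=#  (t=0,i=6, bit23=1)
  nb #.##.: next=.  (t=2,i=18, bit22=0)
  nb #.#.#: next=.  (t=0,i=16, bit21=0)
  nb #.#..: next=.  (t=1,i=17, bit20=0)
  nb #..##: next=#  (t=1,i=19, bit19=1)
  nb #..#.: next=.  (t=0,i=3, bit18=0)
  nb #...#: next=#  (t=2,i=23, bit17=1)
  nb #....: next=#  (t=1,i=3, bit16=1)
  nb .####: next=#  (t=0,i=11, bit15=1)
  nb .###.: next=#  (t=0,i=0, bit14=1)
  nb .##.#: next=.  (t=2,i=19, bit13=0)
  nb .##..: next=.  (t=4,i=17, bit12=0)
  nb .#.##: next=.  (t=0,i=5, bit11=0)
  nb .#.#.: next=#  (t=0,i=17, bit10=1)
  nb .#..#: next=#  (t=1,i=18, bit9=1)
  nb .#...: next=#  (t=2,i=22, bit8=1)
  nb ..###: next=.  (t=1,i=6, bit7=0)
  nb ..##.: next=.  (t=5,i=18, bit6=0)
  nb ..#.#: next=.  (t=0,i=4, bit5=0)
  nb ..#..: next=.  (t=7,i=21, bit4=0)
  nb ...##: next=#  (t=1,i=5, bit3=1)
  nb ...#.: next=.  (t=4,i=9, bit2=0)
  nb ....#: next=.  (t=1,i=4, bit1=0)
  nb .....: next=.  (t=5,i=1, bit0=0)
  bits 01111101100010111100011100001000 = 2106312456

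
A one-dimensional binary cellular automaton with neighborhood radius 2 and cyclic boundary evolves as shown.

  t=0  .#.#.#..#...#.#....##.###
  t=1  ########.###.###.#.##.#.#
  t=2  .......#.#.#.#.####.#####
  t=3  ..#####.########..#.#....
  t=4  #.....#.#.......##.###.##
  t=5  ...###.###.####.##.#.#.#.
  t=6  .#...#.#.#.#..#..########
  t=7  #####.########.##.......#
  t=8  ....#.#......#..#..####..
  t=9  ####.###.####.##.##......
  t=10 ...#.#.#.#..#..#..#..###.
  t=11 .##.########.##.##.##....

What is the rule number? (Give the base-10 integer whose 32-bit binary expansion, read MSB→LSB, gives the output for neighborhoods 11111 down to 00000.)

  #####|.  b31=0 t=1,i=1
  ####.|.  b30=0 t=1,i=6
  ###.#|#  b29=1 t=0,i=24
  ###..|.  b28=0 t=2,i=24
  ##.##|.  b27=0 t=0,i=21
  ##.#.|#  b26=1 t=0,i=0
  ##..#|#  b25=1 t=3,i=16
  ##...|.  b24=0 t=2,i=0
  #.###|#  b23=1 t=0,i=22
  #.##.|.  b22=0 t=1,i=19
  #.#.#|#  b21=1 t=0,i=1
  #.#..|#  b20=1 t=0,i=5
  #..##|#  b19=1 t=6,i=16
  #..#.|#  b18=1 t=0,i=7
  #...#|#  b17=1 t=0,i=10
  #....|.  b16=0 t=0,i=16
  .####|.  b15=0 t=1,i=0
  .###.|.  b14=0 t=0,i=23
  .##.#|#  b13=1 t=0,i=20
  .##..|#  b12=1 t=7,i=16
  .#.##|#  b11=1 t=1,i=18
  .#.#.|#  b10=1 t=0,i=2
  .#..#|#  b9=1 t=0,i=6
  .#...|#  b8=1 t=0,i=9
  ..###|.  b7=0 t=3,i=2
  ..##.|#  b6=1 t=0,i=19
  ..#.#|.  b5=0 t=0,i=12
  ..#..|.  b4=0 t=0,i=8
  ...##|.  b3=0 t=0,i=18
  ...#.|#  b2=1 t=0,i=11
  ....#|#  b1=1 t=0,i=17
  .....|#  b0=1 t=2,i=2
  bits 00100110101111100011111101000111 = 650002247

650002247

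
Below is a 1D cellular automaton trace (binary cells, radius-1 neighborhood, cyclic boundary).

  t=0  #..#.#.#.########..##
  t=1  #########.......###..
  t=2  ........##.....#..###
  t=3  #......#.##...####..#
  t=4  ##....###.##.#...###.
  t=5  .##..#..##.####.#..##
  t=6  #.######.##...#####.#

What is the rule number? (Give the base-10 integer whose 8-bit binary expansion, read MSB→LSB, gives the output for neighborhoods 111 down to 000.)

  [7] ### => .  t=0,i=10
  [6] ##. => #  t=0,i=0
  [5] #.# => #  t=0,i=4
  [4] #.. => #  t=0,i=1
  [3] .## => .  t=0,i=9
  [2] .#. => #  t=0,i=3
  [1] ..# => #  t=0,i=2
  [0] ... => .  t=1,i=10
  bits 01110110 = 118

118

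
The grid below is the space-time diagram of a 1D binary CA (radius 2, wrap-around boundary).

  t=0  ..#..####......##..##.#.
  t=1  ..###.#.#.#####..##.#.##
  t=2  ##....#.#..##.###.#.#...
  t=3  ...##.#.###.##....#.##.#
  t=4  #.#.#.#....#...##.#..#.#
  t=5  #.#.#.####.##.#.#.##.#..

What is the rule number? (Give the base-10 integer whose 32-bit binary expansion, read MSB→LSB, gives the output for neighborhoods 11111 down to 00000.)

2587468603

  #####|#  b31=1 t=1,i=12
  ####.|.  b30=0 t=0,i=7
  ###.#|.  b29=0 t=1,i=4
  ###..|#  b28=1 t=0,i=8
  ##.##|#  b27=1 t=2,i=13
  ##.#.|.  b26=0 t=0,i=21
  ##..#|#  b25=1 t=0,i=17
  ##...|.  b24=0 t=0,i=9
  #.###|.  b23=0 t=1,i=10
  #.##.|.  b22=0 t=1,i=22
  #.#.#|#  b21=1 t=1,i=6
  #.#..|#  b20=1 t=0,i=22
  #..##|#  b19=1 t=0,i=4
  #..#.|.  b18=0 t=4,i=20
  #...#|.  b17=0 t=0,i=0
  #....|#  b16=1 t=0,i=10
  .####|#  b15=1 t=0,i=6
  .###.|.  b14=0 t=1,i=3
  .##.#|#  b13=1 t=0,i=20
  .##..|.  b12=0 t=0,i=16
  .#.##|.  b11=0 t=1,i=9
  .#.#.|.  b10=0 t=1,i=7
  .#..#|#  b9=1 t=0,i=3
  .#...|#  b8=1 t=0,i=23
  ..###|.  b7=0 t=0,i=5
  ..##.|.  b6=0 t=0,i=15
  ..#.#|#  b5=1 t=2,i=6
  ..#..|#  b4=1 t=0,i=2
  ...##|#  b3=1 t=0,i=14
  ...#.|.  b2=0 t=0,i=1
  ....#|#  b1=1 t=0,i=13
  .....|#  b0=1 t=0,i=11
  bits 10011010001110011010001100111011 = 2587468603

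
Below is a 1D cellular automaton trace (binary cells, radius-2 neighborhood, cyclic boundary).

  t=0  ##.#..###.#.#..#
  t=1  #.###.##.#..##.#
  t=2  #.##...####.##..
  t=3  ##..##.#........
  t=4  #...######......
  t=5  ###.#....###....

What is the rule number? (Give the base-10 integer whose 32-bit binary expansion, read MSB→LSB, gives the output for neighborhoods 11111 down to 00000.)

  nb #####: next=.  (t=4,i=6, bit31=0)
  nb ####.: next=.  (t=2,i=9, bit30=0)
  nb ###.#: next=.  (t=0,i=1, bit29=0)
  nb ###..: next=#  (t=4,i=9, bit28=1)
  nb ##.##: next=.  (t=1,i=1, bit27=0)
  nb ##.#.: next=#  (t=0,i=2, bit26=1)
  nb ##..#: next=.  (t=2,i=14, bit25=0)
  nb ##...: next=#  (t=2,i=4, bit24=1)
  nb #.###: next=#  (t=1,i=2, bit23=1)
  nb #.##.: next=.  (t=1,i=6, bit22=0)
  nb #.#.#: next=.  (t=0,i=10, bit21=0)
  nb #.#..: next=#  (t=0,i=3, bit20=1)
  nb #..##: next=.  (t=0,i=5, bit19=0)
  nb #..#.: next=.  (t=2,i=15, bit18=0)
  nb #...#: next=#  (t=2,i=5, bit17=1)
  nb #....: next=#  (t=3,i=9, bit16=1)
  nb .####: next=.  (t=2,i=8, bit15=0)
  nb .###.: next=#  (t=0,i=0, bit14=1)
  nb .##.#: next=#  (t=1,i=0, bit13=1)
  nb .##..: next=.  (t=2,i=3, bit12=0)
  nb .#.##: next=#  (t=2,i=1, bit11=1)
  nb .#.#.: next=.  (t=0,i=11, bit10=0)
  nb .#..#: next=#  (t=0,i=4, bit9=1)
  nb .#...: next=#  (t=3,i=8, bit8=1)
  nb ..###: next=#  (t=0,i=6, bit7=1)
  nb ..##.: next=#  (t=1,i=12, bit6=1)
  nb ..#.#: next=#  (t=2,i=0, bit5=1)
  nb ..#..: next=#  (t=4,i=0, bit4=1)
  nb ...##: next=.  (t=2,i=6, bit3=0)
  nb ...#.: next=.  (t=4,i=15, bit2=0)
  nb ....#: next=.  (t=3,i=14, bit1=0)
  nb .....: next=.  (t=3,i=10, bit0=0)
  bits 00010101100100110110101111110000 = 361982960

361982960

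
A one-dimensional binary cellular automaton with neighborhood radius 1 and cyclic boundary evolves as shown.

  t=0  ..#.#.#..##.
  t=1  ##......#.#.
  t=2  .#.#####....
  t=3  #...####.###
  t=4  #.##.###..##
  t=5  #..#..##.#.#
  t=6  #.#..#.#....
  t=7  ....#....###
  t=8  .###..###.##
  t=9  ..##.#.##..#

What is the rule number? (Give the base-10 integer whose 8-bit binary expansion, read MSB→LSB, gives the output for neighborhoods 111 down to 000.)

195

  [7] ### => #  t=2,i=4
  [6] ##. => #  t=0,i=10
  [5] #.# => .  t=0,i=3
  [4] #.. => .  t=0,i=7
  [3] .## => .  t=0,i=9
  [2] .#. => .  t=0,i=2
  [1] ..# => #  t=0,i=1
  [0] ... => #  t=0,i=0
  bits 11000011 = 195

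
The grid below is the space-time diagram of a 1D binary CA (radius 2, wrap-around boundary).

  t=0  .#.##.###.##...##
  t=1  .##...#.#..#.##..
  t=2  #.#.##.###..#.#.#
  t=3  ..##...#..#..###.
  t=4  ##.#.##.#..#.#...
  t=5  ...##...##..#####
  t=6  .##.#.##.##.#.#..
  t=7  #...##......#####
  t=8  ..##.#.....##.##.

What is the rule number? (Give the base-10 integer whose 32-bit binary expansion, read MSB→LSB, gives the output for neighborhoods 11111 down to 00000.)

  nb #####: next=#  (t=5,i=14, bit31=1)
  nb ####.: next=.  (t=5,i=15, bit30=0)
  nb ###.#: next=#  (t=0,i=8, bit29=1)
  nb ###..: next=.  (t=2,i=9, bit28=0)
  nb ##.##: next=.  (t=0,i=5, bit27=0)
  nb ##.#.: next=.  (t=0,i=0, bit26=0)
  nb ##..#: next=#  (t=2,i=10, bit25=1)
  nb ##...: next=.  (t=0,i=12, bit24=0)
  nb #.###: next=#  (t=0,i=6, bit23=1)
  nb #.##.: next=.  (t=0,i=3, bit22=0)
  nb #.#.#: next=#  (t=0,i=1, bit21=1)
  nb #.#..: next=#  (t=1,i=8, bit20=1)
  nb #..##: next=.  (t=3,i=12, bit19=0)
  nb #..#.: next=.  (t=1,i=10, bit18=0)
  nb #...#: next=#  (t=0,i=13, bit17=1)
  nb #....: next=.  (t=7,i=7, bit16=0)
  nb .####: next=.  (t=5,i=13, bit15=0)
  nb .###.: next=.  (t=0,i=7, bit14=0)
  nb .##.#: next=.  (t=0,i=4, bit13=0)
  nb .##..: next=#  (t=0,i=11, bit12=1)
  nb .#.##: next=#  (t=0,i=2, bit11=1)
  nb .#.#.: next=#  (t=1,i=7, bit10=1)
  nb .#..#: next=#  (t=1,i=9, bit9=1)
  nb .#...: next=#  (t=4,i=14, bit8=1)
  nb ..###: next=#  (t=3,i=13, bit7=1)
  nb ..##.: next=.  (t=0,i=15, bit6=0)
  nb ..#.#: next=.  (t=1,i=6, bit5=0)
  nb ..#..: next=.  (t=3,i=7, bit4=0)
  nb ...##: next=#  (t=0,i=14, bit3=1)
  nb ...#.: next=#  (t=1,i=5, bit2=1)
  nb ....#: next=.  (t=7,i=10, bit1=0)
  nb .....: next=.  (t=7,i=8, bit0=0)
  bits 10100010101100100001111110001100 = 2729582476

2729582476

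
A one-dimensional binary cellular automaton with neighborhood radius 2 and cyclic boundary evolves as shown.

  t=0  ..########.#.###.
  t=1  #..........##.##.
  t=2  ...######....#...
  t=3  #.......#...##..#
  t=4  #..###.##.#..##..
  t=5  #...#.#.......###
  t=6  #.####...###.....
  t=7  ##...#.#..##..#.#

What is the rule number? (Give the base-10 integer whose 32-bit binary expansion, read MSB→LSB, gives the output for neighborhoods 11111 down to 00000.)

  [31] ##### => .  t=0,i=4
  [30] ####. => .  t=0,i=8
  [29] ###.# => .  t=0,i=9
  [28] ###.. => #  t=0,i=15
  [27] ##.## => #  t=1,i=13
  [26] ##.#. => .  t=0,i=10
  [25] ##..# => #  t=3,i=14
  [24] ##... => .  t=0,i=16
  [23] #.### => .  t=0,i=13
  [22] #.##. => .  t=1,i=14
  [21] #.#.# => #  t=0,i=11
  [20] #.#.. => .  t=1,i=0
  [19] #..## => .  t=3,i=15
  [18] #..#. => #  t=4,i=16
  [17] #...# => #  t=0,i=0
  [16] #.... => .  t=1,i=2
  [15] .#### => .  t=0,i=3
  [14] .###. => #  t=0,i=14
  [13] .##.# => .  t=1,i=12
  [12] .##.. => #  t=3,i=0
  [11] .#.## => #  t=0,i=12
  [10] .#.#. => #  t=5,i=5
  [9] .#..# => .  t=4,i=1
  [8] .#... => .  t=1,i=1
  [7] ..### => .  t=0,i=2
  [6] ..##. => .  t=1,i=11
  [5] ..#.# => #  t=5,i=4
  [4] ..#.. => #  t=2,i=13
  [3] ...## => .  t=0,i=1
  [2] ...#. => #  t=2,i=12
  [1] ....# => .  t=1,i=9
  [0] ..... => #  t=1,i=3
  bits 00011010001001100101110000110101 = 438721589

438721589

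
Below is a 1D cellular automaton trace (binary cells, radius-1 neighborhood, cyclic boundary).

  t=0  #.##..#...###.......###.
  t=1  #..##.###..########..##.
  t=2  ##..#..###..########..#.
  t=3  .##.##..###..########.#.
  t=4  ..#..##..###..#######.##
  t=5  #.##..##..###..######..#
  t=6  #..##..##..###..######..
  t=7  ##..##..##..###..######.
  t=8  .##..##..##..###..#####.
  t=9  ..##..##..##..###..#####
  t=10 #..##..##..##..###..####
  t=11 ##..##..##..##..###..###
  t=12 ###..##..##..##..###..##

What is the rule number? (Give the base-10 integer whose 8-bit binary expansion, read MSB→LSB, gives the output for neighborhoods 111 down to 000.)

213

  ### -> #   bit 7 = 1  t=0,i=11
  ##. -> #   bit 6 = 1  t=0,i=3
  #.# -> .   bit 5 = 0  t=0,i=1
  #.. -> #   bit 4 = 1  t=0,i=4
  .## -> .   bit 3 = 0  t=0,i=2
  .#. -> #   bit 2 = 1  t=0,i=0
  ..# -> .   bit 1 = 0  t=0,i=5
  ... -> #   bit 0 = 1  t=0,i=8
  bits 11010101 = 213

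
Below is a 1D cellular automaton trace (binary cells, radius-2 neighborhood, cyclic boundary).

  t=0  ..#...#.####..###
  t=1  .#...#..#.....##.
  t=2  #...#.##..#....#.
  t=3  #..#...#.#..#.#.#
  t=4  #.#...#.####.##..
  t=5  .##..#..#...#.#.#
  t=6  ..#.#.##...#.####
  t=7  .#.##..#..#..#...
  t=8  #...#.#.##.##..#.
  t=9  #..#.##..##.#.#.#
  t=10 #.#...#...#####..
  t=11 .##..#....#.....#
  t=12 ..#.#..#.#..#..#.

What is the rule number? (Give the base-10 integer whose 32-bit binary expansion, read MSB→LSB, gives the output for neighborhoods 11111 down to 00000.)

213218948

  ##### -> .   bit 31 = 0  t=10,i=12
  ####. -> .   bit 30 = 0  t=0,i=10
  ###.# -> .   bit 29 = 0  t=4,i=11
  ###.. -> .   bit 28 = 0  t=0,i=11
  ##.## -> #   bit 27 = 1  t=4,i=12
  ##.#. -> #   bit 26 = 1  t=9,i=11
  ##..# -> .   bit 25 = 0  t=0,i=0
  ##... -> .   bit 24 = 0  t=6,i=8
  #.### -> #   bit 23 = 1  t=0,i=8
  #.##. -> .   bit 22 = 0  t=2,i=6
  #.#.# -> #   bit 21 = 1  t=3,i=14
  #.#.. -> #   bit 20 = 1  t=2,i=0
  #..## -> .   bit 19 = 0  t=0,i=13
  #..#. -> #   bit 18 = 1  t=0,i=1
  #...# -> .   bit 17 = 0  t=0,i=4
  #.... -> #   bit 16 = 1  t=1,i=10
  .#### -> .   bit 15 = 0  t=0,i=9
  .###. -> #   bit 14 = 1  t=0,i=15
  .##.# -> #   bit 13 = 1  t=8,i=9
  .##.. -> #   bit 12 = 1  t=1,i=15
  .#.## -> .   bit 11 = 0  t=0,i=7
  .#.#. -> #   bit 10 = 1  t=2,i=16
  .#..# -> #   bit 9 = 1  t=1,i=6
  .#... -> .   bit 8 = 0  t=0,i=3
  ..### -> #   bit 7 = 1  t=0,i=14
  ..##. -> .   bit 6 = 0  t=1,i=14
  ..#.# -> .   bit 5 = 0  t=0,i=6
  ..#.. -> .   bit 4 = 0  t=0,i=2
  ...## -> .   bit 3 = 0  t=1,i=13
  ...#. -> #   bit 2 = 1  t=0,i=5
  ....# -> .   bit 1 = 0  t=1,i=12
  ..... -> .   bit 0 = 0  t=1,i=11
  bits 00001100101101010111011010000100 = 213218948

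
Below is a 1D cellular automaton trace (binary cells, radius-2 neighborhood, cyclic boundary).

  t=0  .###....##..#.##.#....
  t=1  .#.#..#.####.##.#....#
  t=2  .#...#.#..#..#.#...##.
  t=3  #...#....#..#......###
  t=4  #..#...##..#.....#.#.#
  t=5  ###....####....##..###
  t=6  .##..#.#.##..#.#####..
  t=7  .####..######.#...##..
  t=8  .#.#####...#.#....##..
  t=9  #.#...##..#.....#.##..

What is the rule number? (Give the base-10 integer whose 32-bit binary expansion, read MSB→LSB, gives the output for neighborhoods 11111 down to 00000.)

  ##### -> .   bit 31 = 0  t=5,i=0
  ####. -> #   bit 30 = 1  t=1,i=10
  ###.# -> .   bit 29 = 0  t=1,i=11
  ###.. -> #   bit 28 = 1  t=0,i=3
  ##.## -> .   bit 27 = 0  t=1,i=12
  ##.#. -> #   bit 26 = 1  t=0,i=16
  ##..# -> #   bit 25 = 1  t=0,i=10
  ##... -> .   bit 24 = 0  t=0,i=4
  #.### -> .   bit 23 = 0  t=1,i=8
  #.##. -> #   bit 22 = 1  t=0,i=14
  #.#.# -> #   bit 21 = 1  t=1,i=1
  #.#.. -> .   bit 20 = 0  t=0,i=17
  #..## -> #   bit 19 = 1  t=5,i=18
  #..#. -> #   bit 18 = 1  t=0,i=11
  #...# -> .   bit 17 = 0  t=2,i=3
  #.... -> .   bit 16 = 0  t=0,i=5
  .#### -> .   bit 15 = 0  t=1,i=9
  .###. -> .   bit 14 = 0  t=0,i=2
  .##.# -> .   bit 13 = 0  t=0,i=15
  .##.. -> #   bit 12 = 1  t=0,i=9
  .#.## -> #   bit 11 = 1  t=0,i=13
  .#.#. -> .   bit 10 = 0  t=1,i=0
  .#..# -> .   bit 9 = 0  t=1,i=4
  .#... -> .   bit 8 = 0  t=0,i=18
  ..### -> #   bit 7 = 1  t=0,i=1
  ..##. -> #   bit 6 = 1  t=0,i=8
  ..#.# -> .   bit 5 = 0  t=0,i=12
  ..#.. -> .   bit 4 = 0  t=2,i=1
  ...## -> .   bit 3 = 0  t=0,i=0
  ...#. -> #   bit 2 = 1  t=1,i=20
  ....# -> #   bit 1 = 1  t=0,i=6
  ..... -> .   bit 0 = 0  t=0,i=20
  bits 01010110011011000001100011000110 = 1449924806

1449924806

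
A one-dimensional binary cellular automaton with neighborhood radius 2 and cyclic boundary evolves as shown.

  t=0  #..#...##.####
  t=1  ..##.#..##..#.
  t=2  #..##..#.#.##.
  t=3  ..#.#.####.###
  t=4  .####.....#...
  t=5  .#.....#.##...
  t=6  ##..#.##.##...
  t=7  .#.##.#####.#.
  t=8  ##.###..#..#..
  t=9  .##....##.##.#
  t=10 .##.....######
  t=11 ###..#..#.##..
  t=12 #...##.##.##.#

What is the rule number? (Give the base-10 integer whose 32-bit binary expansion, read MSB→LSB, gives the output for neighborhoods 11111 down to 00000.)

  [31] ##### => #  t=0,i=12
  [30] ####. => .  t=0,i=13
  [29] ###.# => .  t=3,i=9
  [28] ###.. => .  t=0,i=0
  [27] ##.## => #  t=0,i=9
  [26] ##.#. => #  t=1,i=4
  [25] ##..# => .  t=0,i=1
  [24] ##... => .  t=4,i=5
  [23] #.### => .  t=0,i=10
  [22] #.##. => #  t=2,i=11
  [21] #.#.# => #  t=2,i=9
  [20] #.#.. => .  t=1,i=5
  [19] #..## => #  t=1,i=7
  [18] #..#. => #  t=0,i=2
  [17] #...# => #  t=0,i=5
  [16] #.... => .  t=4,i=6
  [15] .#### => .  t=0,i=11
  [14] .###. => .  t=3,i=12
  [13] .##.# => #  t=0,i=8
  [12] .##.. => #  t=1,i=9
  [11] .#.## => .  t=2,i=10
  [10] .#.#. => #  t=2,i=8
  [9] .#..# => .  t=1,i=6
  [8] .#... => .  t=0,i=4
  [7] ..### => #  t=4,i=1
  [6] ..##. => .  t=0,i=7
  [5] ..#.# => #  t=2,i=7
  [4] ..#.. => #  t=0,i=3
  [3] ...## => .  t=0,i=6
  [2] ...#. => #  t=4,i=9
  [1] ....# => .  t=4,i=8
  [0] ..... => #  t=4,i=7
  bits 10001100011011100011010010110101 = 2356032693

2356032693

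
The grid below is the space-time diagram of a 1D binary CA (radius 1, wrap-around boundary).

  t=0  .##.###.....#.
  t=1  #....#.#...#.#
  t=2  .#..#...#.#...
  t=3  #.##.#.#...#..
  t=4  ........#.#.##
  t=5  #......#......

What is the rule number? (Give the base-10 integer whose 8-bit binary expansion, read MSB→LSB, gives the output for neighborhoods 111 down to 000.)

  [7] ### => #  t=0,i=5
  [6] ##. => .  t=0,i=2
  [5] #.# => .  t=0,i=3
  [4] #.. => #  t=0,i=7
  [3] .## => .  t=0,i=1
  [2] .#. => .  t=0,i=12
  [1] ..# => #  t=0,i=0
  [0] ... => .  t=0,i=8
  bits 10010010 = 146

146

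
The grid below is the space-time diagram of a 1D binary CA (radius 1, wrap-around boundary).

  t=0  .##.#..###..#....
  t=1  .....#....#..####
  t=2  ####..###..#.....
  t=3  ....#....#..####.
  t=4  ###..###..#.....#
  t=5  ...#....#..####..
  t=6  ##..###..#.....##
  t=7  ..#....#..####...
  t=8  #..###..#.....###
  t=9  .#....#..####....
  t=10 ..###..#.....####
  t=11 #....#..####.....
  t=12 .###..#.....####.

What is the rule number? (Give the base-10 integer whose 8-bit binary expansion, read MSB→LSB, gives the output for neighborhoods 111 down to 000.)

17

  ###|.  b7=0 t=0,i=8
  ##.|.  b6=0 t=0,i=2
  #.#|.  b5=0 t=0,i=3
  #..|#  b4=1 t=0,i=5
  .##|.  b3=0 t=0,i=1
  .#.|.  b2=0 t=0,i=4
  ..#|.  b1=0 t=0,i=0
  ...|#  b0=1 t=0,i=14
  bits 00010001 = 17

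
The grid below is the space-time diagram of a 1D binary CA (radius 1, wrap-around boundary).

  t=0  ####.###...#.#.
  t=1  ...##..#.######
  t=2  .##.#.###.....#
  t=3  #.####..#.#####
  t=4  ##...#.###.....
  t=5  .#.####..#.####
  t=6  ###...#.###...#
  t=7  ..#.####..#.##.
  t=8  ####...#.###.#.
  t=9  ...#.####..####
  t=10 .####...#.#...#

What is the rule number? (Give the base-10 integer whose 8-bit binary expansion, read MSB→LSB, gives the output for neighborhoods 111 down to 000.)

  [7] ### => .  t=0,i=1
  [6] ##. => #  t=0,i=3
  [5] #.# => #  t=0,i=4
  [4] #.. => .  t=0,i=8
  [3] .## => .  t=0,i=0
  [2] .#. => #  t=0,i=11
  [1] ..# => #  t=0,i=10
  [0] ... => #  t=0,i=9
  bits 01100111 = 103

103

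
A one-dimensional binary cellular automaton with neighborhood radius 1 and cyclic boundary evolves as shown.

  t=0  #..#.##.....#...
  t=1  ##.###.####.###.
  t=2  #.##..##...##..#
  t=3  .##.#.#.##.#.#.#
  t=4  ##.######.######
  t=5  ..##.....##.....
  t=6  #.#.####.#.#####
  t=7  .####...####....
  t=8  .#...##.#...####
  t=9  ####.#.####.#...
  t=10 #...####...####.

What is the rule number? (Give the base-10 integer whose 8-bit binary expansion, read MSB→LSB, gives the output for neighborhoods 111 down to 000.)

61

  ### -> .   bit 7 = 0  t=1,i=4
  ##. -> .   bit 6 = 0  t=0,i=6
  #.# -> #   bit 5 = 1  t=0,i=4
  #.. -> #   bit 4 = 1  t=0,i=1
  .## -> #   bit 3 = 1  t=0,i=5
  .#. -> #   bit 2 = 1  t=0,i=0
  ..# -> .   bit 1 = 0  t=0,i=2
  ... -> #   bit 0 = 1  t=0,i=8
  bits 00111101 = 61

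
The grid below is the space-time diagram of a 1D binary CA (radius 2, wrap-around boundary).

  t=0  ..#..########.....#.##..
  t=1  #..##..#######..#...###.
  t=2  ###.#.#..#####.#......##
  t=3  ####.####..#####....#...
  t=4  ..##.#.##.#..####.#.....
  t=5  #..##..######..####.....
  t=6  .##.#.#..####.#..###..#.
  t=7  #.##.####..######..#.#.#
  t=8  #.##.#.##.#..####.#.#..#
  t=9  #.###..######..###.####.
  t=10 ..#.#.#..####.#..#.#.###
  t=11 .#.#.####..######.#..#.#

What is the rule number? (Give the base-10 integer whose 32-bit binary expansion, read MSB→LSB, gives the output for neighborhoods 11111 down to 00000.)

  #####|#  b31=1 t=0,i=7
  ####.|#  b30=1 t=0,i=11
  ###.#|#  b29=1 t=1,i=22
  ###..|#  b28=1 t=0,i=12
  ##.##|.  b27=0 t=3,i=4
  ##.#.|#  b26=1 t=1,i=23
  ##..#|.  b25=0 t=1,i=5
  ##...|#  b24=1 t=0,i=13
  #.###|#  b23=1 t=3,i=5
  #.##.|#  b22=1 t=0,i=20
  #.#.#|.  b21=0 t=2,i=4
  #.#..|#  b20=1 t=1,i=0
  #..##|#  b19=1 t=0,i=4
  #..#.|#  b18=1 t=1,i=15
  #...#|.  b17=0 t=1,i=18
  #....|.  b16=0 t=0,i=14
  .####|.  b15=0 t=0,i=6
  .###.|.  b14=0 t=1,i=21
  .##.#|#  b13=1 t=4,i=3
  .##..|#  b12=1 t=0,i=21
  .#.##|.  b11=0 t=0,i=19
  .#.#.|#  b10=1 t=2,i=5
  .#..#|#  b9=1 t=0,i=3
  .#...|.  b8=0 t=1,i=17
  ..###|.  b7=0 t=0,i=5
  ..##.|.  b6=0 t=1,i=3
  ..#.#|.  b5=0 t=0,i=18
  ..#..|.  b4=0 t=0,i=2
  ...##|.  b3=0 t=1,i=19
  ...#.|.  b2=0 t=0,i=1
  ....#|#  b1=1 t=0,i=0
  .....|.  b0=0 t=0,i=15
  bits 11110101110111000011011000000010 = 4124849666

4124849666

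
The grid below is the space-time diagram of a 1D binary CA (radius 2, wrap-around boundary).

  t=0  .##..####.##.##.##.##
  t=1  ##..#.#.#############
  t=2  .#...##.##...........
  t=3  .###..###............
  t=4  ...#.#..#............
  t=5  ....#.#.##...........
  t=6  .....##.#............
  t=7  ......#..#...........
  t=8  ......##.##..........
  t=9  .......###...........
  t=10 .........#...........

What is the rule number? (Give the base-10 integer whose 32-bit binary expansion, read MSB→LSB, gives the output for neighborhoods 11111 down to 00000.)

954902288

  [31] ##### => .  t=1,i=10
  [30] ####. => .  t=0,i=7
  [29] ###.# => #  t=0,i=8
  [28] ###.. => #  t=1,i=1
  [27] ##.## => #  t=0,i=0
  [26] ##.#. => .  t=6,i=7
  [25] ##..# => .  t=0,i=3
  [24] ##... => .  t=2,i=10
  [23] #.### => #  t=1,i=8
  [22] #.##. => #  t=0,i=1
  [21] #.#.# => #  t=1,i=6
  [20] #.#.. => .  t=4,i=5
  [19] #..## => #  t=0,i=4
  [18] #..#. => .  t=1,i=3
  [17] #...# => #  t=2,i=3
  [16] #.... => .  t=2,i=11
  [15] .#### => #  t=0,i=6
  [14] .###. => .  t=3,i=2
  [13] .##.# => #  t=0,i=11
  [12] .##.. => .  t=0,i=2
  [11] .#.## => .  t=1,i=7
  [10] .#.#. => #  t=1,i=5
  [9] .#..# => #  t=4,i=6
  [8] .#... => #  t=2,i=2
  [7] ..### => .  t=0,i=5
  [6] ..##. => .  t=2,i=5
  [5] ..#.# => .  t=1,i=4
  [4] ..#.. => #  t=2,i=1
  [3] ...## => .  t=2,i=4
  [2] ...#. => .  t=2,i=0
  [1] ....# => .  t=2,i=20
  [0] ..... => .  t=2,i=12
  bits 00111000111010101010011100010000 = 954902288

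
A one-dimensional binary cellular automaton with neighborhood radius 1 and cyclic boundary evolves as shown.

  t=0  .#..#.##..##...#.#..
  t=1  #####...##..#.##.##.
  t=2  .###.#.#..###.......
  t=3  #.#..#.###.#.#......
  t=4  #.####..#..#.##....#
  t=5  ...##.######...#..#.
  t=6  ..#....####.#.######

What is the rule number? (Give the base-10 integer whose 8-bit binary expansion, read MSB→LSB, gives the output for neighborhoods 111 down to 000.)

150

  [7] ### => #  t=1,i=1
  [6] ##. => .  t=0,i=7
  [5] #.# => .  t=0,i=5
  [4] #.. => #  t=0,i=2
  [3] .## => .  t=0,i=6
  [2] .#. => #  t=0,i=1
  [1] ..# => #  t=0,i=0
  [0] ... => .  t=0,i=13
  bits 10010110 = 150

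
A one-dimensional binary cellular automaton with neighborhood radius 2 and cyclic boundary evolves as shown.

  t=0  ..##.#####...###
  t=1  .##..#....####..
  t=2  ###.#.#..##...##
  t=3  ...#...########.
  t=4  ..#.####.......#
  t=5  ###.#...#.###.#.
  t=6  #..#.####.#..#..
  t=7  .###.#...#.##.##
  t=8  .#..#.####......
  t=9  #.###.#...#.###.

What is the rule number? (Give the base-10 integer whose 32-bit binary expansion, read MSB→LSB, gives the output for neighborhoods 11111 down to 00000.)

93197293

  [31] ##### => .  t=0,i=7
  [30] ####. => .  t=0,i=8
  [29] ###.# => .  t=2,i=2
  [28] ###.. => .  t=0,i=9
  [27] ##.## => .  t=0,i=4
  [26] ##.#. => #  t=2,i=3
  [25] ##..# => .  t=0,i=0
  [24] ##... => #  t=0,i=10
  [23] #.### => #  t=0,i=5
  [22] #.##. => .  t=7,i=11
  [21] #.#.# => .  t=2,i=4
  [20] #.#.. => .  t=2,i=6
  [19] #..## => #  t=0,i=1
  [18] #..#. => #  t=1,i=4
  [17] #...# => #  t=0,i=11
  [16] #.... => .  t=1,i=7
  [15] .#### => .  t=0,i=6
  [14] .###. => .  t=0,i=14
  [13] .##.# => .  t=0,i=3
  [12] .##.. => #  t=1,i=2
  [11] .#.## => .  t=4,i=3
  [10] .#.#. => .  t=2,i=5
  [9] .#..# => #  t=2,i=7
  [8] .#... => #  t=1,i=6
  [7] ..### => #  t=0,i=13
  [6] ..##. => #  t=0,i=2
  [5] ..#.# => #  t=4,i=2
  [4] ..#.. => .  t=1,i=5
  [3] ...## => #  t=0,i=12
  [2] ...#. => #  t=3,i=2
  [1] ....# => .  t=1,i=8
  [0] ..... => #  t=4,i=10
  bits 00000101100011100001001111101101 = 93197293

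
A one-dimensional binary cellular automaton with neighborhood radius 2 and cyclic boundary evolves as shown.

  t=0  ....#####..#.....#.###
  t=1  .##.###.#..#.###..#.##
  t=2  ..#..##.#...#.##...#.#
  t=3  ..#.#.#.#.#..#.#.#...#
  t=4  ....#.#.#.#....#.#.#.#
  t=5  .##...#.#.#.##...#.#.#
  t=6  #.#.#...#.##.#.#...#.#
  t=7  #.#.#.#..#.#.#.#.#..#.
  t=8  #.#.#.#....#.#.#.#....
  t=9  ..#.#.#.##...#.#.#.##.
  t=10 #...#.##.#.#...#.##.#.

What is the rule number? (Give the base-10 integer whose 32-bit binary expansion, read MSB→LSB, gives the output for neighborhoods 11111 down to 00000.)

  [31] ##### => #  t=0,i=6
  [30] ####. => .  t=0,i=7
  [29] ###.# => #  t=1,i=6
  [28] ###.. => #  t=0,i=8
  [27] ##.## => .  t=1,i=0
  [26] ##.#. => .  t=1,i=7
  [25] ##..# => .  t=0,i=9
  [24] ##... => .  t=0,i=0
  [23] #.### => .  t=0,i=19
  [22] #.##. => .  t=1,i=1
  [21] #.#.# => #  t=3,i=4
  [20] #.#.. => #  t=1,i=8
  [19] #..## => #  t=2,i=4
  [18] #..#. => .  t=0,i=10
  [17] #...# => #  t=2,i=10
  [16] #.... => #  t=0,i=1
  [15] .#### => #  t=0,i=5
  [14] .###. => #  t=0,i=20
  [13] .##.# => #  t=1,i=2
  [12] .##.. => #  t=2,i=15
  [11] .#.## => #  t=0,i=18
  [10] .#.#. => .  t=2,i=20
  [9] .#..# => .  t=1,i=9
  [8] .#... => .  t=0,i=12
  [7] ..### => #  t=0,i=4
  [6] ..##. => .  t=2,i=5
  [5] ..#.# => .  t=0,i=17
  [4] ..#.. => #  t=0,i=11
  [3] ...## => .  t=0,i=3
  [2] ...#. => .  t=0,i=16
  [1] ....# => #  t=0,i=2
  [0] ..... => #  t=0,i=14
  bits 10110000001110111111100010010011 = 2956720275

2956720275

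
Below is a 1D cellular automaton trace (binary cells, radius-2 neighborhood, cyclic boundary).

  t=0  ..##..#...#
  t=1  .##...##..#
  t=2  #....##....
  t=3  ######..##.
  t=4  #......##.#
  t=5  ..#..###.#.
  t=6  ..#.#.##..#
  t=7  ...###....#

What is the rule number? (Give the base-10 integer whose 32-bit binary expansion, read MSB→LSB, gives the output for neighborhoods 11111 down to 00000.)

  #####|.  b31=0 t=3,i=2
  ####.|.  b30=0 t=3,i=4
  ###.#|#  b29=1 t=5,i=7
  ###..|.  b28=0 t=3,i=5
  ##.##|#  b27=1 t=3,i=10
  ##.#.|.  b26=0 t=5,i=8
  ##..#|.  b25=0 t=0,i=4
  ##...|.  b24=0 t=1,i=3
  #.###|#  b23=1 t=3,i=0
  #.##.|.  b22=0 t=1,i=1
  #.#.#|#  b21=1 t=6,i=4
  #.#..|.  b20=0 t=5,i=9
  #..##|#  b19=1 t=0,i=1
  #..#.|.  b18=0 t=0,i=5
  #...#|.  b17=0 t=0,i=8
  #....|#  b16=1 t=2,i=2
  .####|.  b15=0 t=3,i=1
  .###.|#  b14=1 t=5,i=6
  .##.#|.  b13=0 t=3,i=9
  .##..|.  b12=0 t=0,i=3
  .#.##|#  b11=1 t=1,i=0
  .#.#.|#  b10=1 t=6,i=3
  .#..#|.  b9=0 t=0,i=0
  .#...|#  b8=1 t=0,i=7
  ..###|.  b7=0 t=5,i=5
  ..##.|#  b6=1 t=0,i=2
  ..#.#|.  b5=0 t=1,i=10
  ..#..|#  b4=1 t=0,i=6
  ...##|#  b3=1 t=1,i=5
  ...#.|.  b2=0 t=0,i=9
  ....#|#  b1=1 t=2,i=3
  .....|.  b0=0 t=4,i=3
  bits 00101000101010010100110101011010 = 682184026

682184026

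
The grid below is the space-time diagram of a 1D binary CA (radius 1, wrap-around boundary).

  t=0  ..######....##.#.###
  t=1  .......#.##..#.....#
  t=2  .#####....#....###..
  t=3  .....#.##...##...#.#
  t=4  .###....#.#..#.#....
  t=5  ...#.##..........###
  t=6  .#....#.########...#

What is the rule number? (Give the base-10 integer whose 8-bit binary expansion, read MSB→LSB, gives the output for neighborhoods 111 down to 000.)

65

  ###|.  b7=0 t=0,i=3
  ##.|#  b6=1 t=0,i=7
  #.#|.  b5=0 t=0,i=14
  #..|.  b4=0 t=0,i=0
  .##|.  b3=0 t=0,i=2
  .#.|.  b2=0 t=0,i=15
  ..#|.  b1=0 t=0,i=1
  ...|#  b0=1 t=0,i=9
  bits 01000001 = 65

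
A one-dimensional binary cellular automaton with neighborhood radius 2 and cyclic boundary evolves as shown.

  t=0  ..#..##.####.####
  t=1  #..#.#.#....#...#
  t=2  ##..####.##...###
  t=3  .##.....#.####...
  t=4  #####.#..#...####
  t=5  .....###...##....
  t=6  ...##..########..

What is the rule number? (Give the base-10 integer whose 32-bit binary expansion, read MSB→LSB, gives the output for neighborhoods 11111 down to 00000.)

  [31] ##### => .  t=2,i=16
  [30] ####. => .  t=0,i=10
  [29] ###.# => .  t=0,i=11
  [28] ###.. => #  t=0,i=16
  [27] ##.## => #  t=0,i=7
  [26] ##.#. => #  t=4,i=5
  [25] ##..# => #  t=0,i=0
  [24] ##... => #  t=2,i=11
  [23] #.### => .  t=0,i=8
  [22] #.##. => .  t=2,i=9
  [21] #.#.# => #  t=1,i=5
  [20] #.#.. => #  t=1,i=7
  [19] #..## => .  t=0,i=4
  [18] #..#. => .  t=0,i=1
  [17] #...# => #  t=1,i=14
  [16] #.... => #  t=1,i=9
  [15] .#### => .  t=0,i=9
  [14] .###. => .  t=5,i=6
  [13] .##.# => .  t=0,i=6
  [12] .##.. => #  t=1,i=0
  [11] .#.## => #  t=3,i=9
  [10] .#.#. => #  t=1,i=4
  [9] .#..# => #  t=0,i=3
  [8] .#... => .  t=1,i=8
  [7] ..### => .  t=2,i=4
  [6] ..##. => #  t=0,i=5
  [5] ..#.# => .  t=1,i=3
  [4] ..#.. => .  t=0,i=2
  [3] ...## => #  t=1,i=15
  [2] ...#. => .  t=1,i=11
  [1] ....# => #  t=1,i=10
  [0] ..... => .  t=3,i=5
  bits 00011111001100110001111001001010 = 523443786

523443786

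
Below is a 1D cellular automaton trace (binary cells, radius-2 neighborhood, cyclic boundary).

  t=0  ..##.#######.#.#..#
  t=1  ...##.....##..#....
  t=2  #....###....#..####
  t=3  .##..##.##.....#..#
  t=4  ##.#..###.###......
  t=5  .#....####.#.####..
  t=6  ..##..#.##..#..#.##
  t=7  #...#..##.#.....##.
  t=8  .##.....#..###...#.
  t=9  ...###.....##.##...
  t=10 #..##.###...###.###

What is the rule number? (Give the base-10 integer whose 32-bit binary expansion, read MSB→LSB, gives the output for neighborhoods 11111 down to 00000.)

1799581057

  ##### -> .   bit 31 = 0  t=0,i=7
  ####. -> #   bit 30 = 1  t=0,i=10
  ###.# -> #   bit 29 = 1  t=0,i=11
  ###.. -> .   bit 28 = 0  t=2,i=0
  ##.## -> #   bit 27 = 1  t=0,i=4
  ##.#. -> .   bit 26 = 0  t=0,i=12
  ##..# -> #   bit 25 = 1  t=1,i=12
  ##... -> #   bit 24 = 1  t=1,i=5
  #.### -> .   bit 23 = 0  t=0,i=5
  #.##. -> #   bit 22 = 1  t=3,i=1
  #.#.# -> .   bit 21 = 0  t=0,i=13
  #.#.. -> .   bit 20 = 0  t=0,i=15
  #..## -> .   bit 19 = 0  t=0,i=1
  #..#. -> .   bit 18 = 0  t=0,i=17
  #...# -> #   bit 17 = 1  t=5,i=18
  #.... -> #   bit 16 = 1  t=1,i=6
  .#### -> .   bit 15 = 0  t=0,i=6
  .###. -> #   bit 14 = 1  t=2,i=6
  .##.# -> #   bit 13 = 1  t=0,i=3
  .##.. -> .   bit 12 = 0  t=1,i=4
  .#.## -> #   bit 11 = 1  t=3,i=0
  .#.#. -> #   bit 10 = 1  t=0,i=14
  .#..# -> .   bit 9 = 0  t=0,i=0
  .#... -> #   bit 8 = 1  t=1,i=15
  ..### -> #   bit 7 = 1  t=2,i=5
  ..##. -> .   bit 6 = 0  t=0,i=2
  ..#.# -> .   bit 5 = 0  t=3,i=18
  ..#.. -> .   bit 4 = 0  t=0,i=18
  ...## -> .   bit 3 = 0  t=1,i=2
  ...#. -> .   bit 2 = 0  t=2,i=11
  ....# -> .   bit 1 = 0  t=1,i=1
  ..... -> #   bit 0 = 1  t=1,i=0
  bits 01101011010000110110110110000001 = 1799581057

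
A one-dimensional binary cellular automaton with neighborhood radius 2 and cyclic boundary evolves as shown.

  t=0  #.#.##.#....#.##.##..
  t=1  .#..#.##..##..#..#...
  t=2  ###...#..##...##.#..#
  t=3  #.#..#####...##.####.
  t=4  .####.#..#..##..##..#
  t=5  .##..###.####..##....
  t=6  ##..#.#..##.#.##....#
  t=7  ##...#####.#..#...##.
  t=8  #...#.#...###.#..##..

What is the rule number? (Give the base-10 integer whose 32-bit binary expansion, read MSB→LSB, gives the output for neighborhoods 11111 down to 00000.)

  nb #####: next=.  (t=3,i=7, bit31=0)
  nb ####.: next=.  (t=2,i=1, bit30=0)
  nb ###.#: next=.  (t=3,i=19, bit29=0)
  nb ###..: next=#  (t=2,i=2, bit28=1)
  nb ##.##: next=.  (t=0,i=16, bit27=0)
  nb ##.#.: next=#  (t=0,i=6, bit26=1)
  nb ##..#: next=.  (t=0,i=19, bit25=0)
  nb ##...: next=.  (t=2,i=3, bit24=0)
  nb #.###: next=#  (t=3,i=16, bit23=1)
  nb #.##.: next=#  (t=0,i=4, bit22=1)
  nb #.#.#: next=.  (t=0,i=2, bit21=0)
  nb #.#..: next=#  (t=0,i=7, bit20=1)
  nb #..##: next=#  (t=1,i=9, bit19=1)
  nb #..#.: next=.  (t=0,i=20, bit18=0)
  nb #...#: next=.  (t=2,i=4, bit17=0)
  nb #....: next=.  (t=0,i=9, bit16=0)
  nb .####: next=#  (t=2,i=0, bit15=1)
  nb .###.: next=#  (t=5,i=6, bit14=1)
  nb .##.#: next=.  (t=0,i=5, bit13=0)
  nb .##..: next=.  (t=0,i=18, bit12=0)
  nb .#.##: next=.  (t=0,i=3, bit11=0)
  nb .#.#.: next=#  (t=0,i=1, bit10=1)
  nb .#..#: next=#  (t=1,i=2, bit9=1)
  nb .#...: next=.  (t=0,i=8, bit8=0)
  nb ..###: next=.  (t=2,i=20, bit7=0)
  nb ..##.: next=#  (t=1,i=10, bit6=1)
  nb ..#.#: next=.  (t=0,i=0, bit5=0)
  nb ..#..: next=#  (t=1,i=1, bit4=1)
  nb ...##: next=#  (t=2,i=13, bit3=1)
  nb ...#.: next=#  (t=0,i=11, bit2=1)
  nb ....#: next=#  (t=0,i=10, bit1=1)
  nb .....: next=.  (t=5,i=19, bit0=0)
  bits 00010100110110001100011001011110 = 349750878

349750878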